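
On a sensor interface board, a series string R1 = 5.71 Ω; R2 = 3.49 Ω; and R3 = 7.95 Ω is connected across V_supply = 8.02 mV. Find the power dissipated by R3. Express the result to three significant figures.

Series current I = V_supply/ΣR = 8.02/17.15 = 0.4676 mA.
V(R3) = I·R = 3.718 mV; P = V·I = 3.718 × 0.4676 = 1.739 µW.

P ≈ 1.74 µW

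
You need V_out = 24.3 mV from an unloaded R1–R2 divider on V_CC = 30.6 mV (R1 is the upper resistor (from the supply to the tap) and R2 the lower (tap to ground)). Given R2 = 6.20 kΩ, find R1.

R1 ≈ 1.61 kΩ

The divider ratio is R2/(R1+R2) = 24.3/30.6 = 0.7941.
So R1 = R2 · (V_CC/V_out − 1) = 6.20 × (30.6/24.3 − 1) = 6.20 × 0.2593 = 1.607 kΩ.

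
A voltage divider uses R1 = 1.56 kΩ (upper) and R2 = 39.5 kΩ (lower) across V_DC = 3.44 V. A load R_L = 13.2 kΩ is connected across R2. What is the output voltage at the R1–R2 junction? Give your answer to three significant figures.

V_out ≈ 2.97 V

First combine the lower leg with the load: R2 ‖ R_L = 9.894 kΩ.
Voltage divider with the loaded lower leg: V_out = 3.44 × 9.894/(1.56 + 9.894) = 3.44 × 0.8638 = 2.971 V.
(Unloaded it would be 3.31 V; the load pulls it down.)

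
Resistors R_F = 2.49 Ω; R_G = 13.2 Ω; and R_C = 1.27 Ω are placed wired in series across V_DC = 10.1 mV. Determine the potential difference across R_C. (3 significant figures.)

V ≈ 0.756 mV

Total series resistance ΣR = 2.49 + 13.2 + 1.27 = 16.96 Ω.
Voltage divider: V = V_DC · (1.270 / 16.96) = 10.1 × 0.07488 = 0.7563 mV.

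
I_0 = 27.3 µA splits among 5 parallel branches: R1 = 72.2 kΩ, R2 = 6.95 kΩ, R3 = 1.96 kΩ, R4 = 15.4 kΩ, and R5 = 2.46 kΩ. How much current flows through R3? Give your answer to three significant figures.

I ≈ 12.2 µA

Total conductance ΣG = 1/72.2 + 1/6.95 + 1/1.96 + 1/15.4 + 1/2.46 = 1.139 (units of 1/kΩ).
Current divider: I(R3) = I_0 · G_k/ΣG = 27.3 × (0.5102/1.139) = 27.3 × 0.4478 = 12.22 µA.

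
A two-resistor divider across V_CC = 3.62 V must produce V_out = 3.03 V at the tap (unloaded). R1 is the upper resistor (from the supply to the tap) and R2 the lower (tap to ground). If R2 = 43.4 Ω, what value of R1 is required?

R1 ≈ 8.45 Ω

The divider ratio is R2/(R1+R2) = 3.03/3.62 = 0.8370.
Rearranging, R1 = R2·(1−k)/k = 43.4 × 0.1947 = 8.451 Ω.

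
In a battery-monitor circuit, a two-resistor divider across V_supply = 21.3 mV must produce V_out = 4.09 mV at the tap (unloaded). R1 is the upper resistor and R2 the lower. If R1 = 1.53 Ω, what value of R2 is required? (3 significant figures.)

R2 ≈ 0.364 Ω

V_out/V_supply = R2/(R1+R2) = 0.1920.
So R2 = R1 · V_out/(V_supply − V_out) = 1.53 × 4.09/(21.3 − 4.09) = 1.53 × 0.2377 = 0.3636 Ω.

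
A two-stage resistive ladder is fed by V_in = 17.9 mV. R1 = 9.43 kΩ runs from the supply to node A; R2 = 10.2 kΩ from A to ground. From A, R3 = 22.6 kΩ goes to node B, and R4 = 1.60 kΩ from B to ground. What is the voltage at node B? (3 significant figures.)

V_B ≈ 0.511 mV

Node A sees R2 in parallel with the series input of stage 2, R3 + R4 = 24.20 kΩ.
R2 ‖ (R3+R4) = 7.176 kΩ.
So V_A = 17.9 × 0.4321 = 7.735 mV.
Stage 2 is unloaded, so V_B = V_A · R4/(R3+R4) = 7.735 × 1.60/24.20 = 0.5114 mV.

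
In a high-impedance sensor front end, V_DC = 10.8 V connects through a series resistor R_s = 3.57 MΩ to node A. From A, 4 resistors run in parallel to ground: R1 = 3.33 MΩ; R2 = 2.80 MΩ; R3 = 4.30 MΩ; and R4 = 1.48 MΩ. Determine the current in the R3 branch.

Combine the parallel branches: R_p = (1/3.33 + 1/2.80 + 1/4.30 + 1/1.48)⁻¹ = 0.6387 MΩ.
V_A by voltage divider: V_A = 10.8 × 0.6387/(3.57 + 0.6387) = 1.639 V.
I(R3) = V_A / R3 = 1.639/4.30 = 0.3812 µA.
(Check via current divider: I_total = 2.566 µA; share G_k/ΣG = 0.1485 → same result.)

I ≈ 0.381 µA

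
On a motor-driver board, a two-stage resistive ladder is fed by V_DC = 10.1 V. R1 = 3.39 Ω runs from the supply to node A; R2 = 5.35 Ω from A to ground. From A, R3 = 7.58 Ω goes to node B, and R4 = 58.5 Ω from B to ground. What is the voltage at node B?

V_B ≈ 5.31 V

Looking into the second stage from A: R3 + R4 = 66.08 Ω appears in parallel with R2.
R2 ‖ (R3+R4) = 4.949 Ω.
So V_A = 10.1 × 0.5935 = 5.994 V.
Stage 2 is unloaded, so V_B = V_A · R4/(R3+R4) = 5.994 × 58.5/66.08 = 5.307 V.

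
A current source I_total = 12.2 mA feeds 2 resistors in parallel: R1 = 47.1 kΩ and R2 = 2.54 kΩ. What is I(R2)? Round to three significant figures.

For two parallel branches, I_k = I_total · (other R)/(sum of R).
So I = 12.2 × 47.1/49.64 = 11.58 mA.

I ≈ 11.6 mA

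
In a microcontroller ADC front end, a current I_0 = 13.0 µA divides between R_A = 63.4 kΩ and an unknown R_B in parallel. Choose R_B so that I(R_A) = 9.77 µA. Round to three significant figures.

R_B ≈ 192 kΩ

The fraction through R_A equals R_B/(R_A+R_B).
With f = 0.7515, R_B = R_A · f/(1−f) = 63.4 × 3.025 = 191.8 kΩ.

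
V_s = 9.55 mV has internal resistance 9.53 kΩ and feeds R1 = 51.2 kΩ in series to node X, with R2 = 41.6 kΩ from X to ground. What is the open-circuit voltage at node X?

V_th ≈ 3.88 mV

R1' = 9.53 + 51.2 = 60.73 kΩ (source resistance + R1).
With X open, the divider is unloaded: V_th = 9.55 × 41.6/102.3 = 3.882 mV.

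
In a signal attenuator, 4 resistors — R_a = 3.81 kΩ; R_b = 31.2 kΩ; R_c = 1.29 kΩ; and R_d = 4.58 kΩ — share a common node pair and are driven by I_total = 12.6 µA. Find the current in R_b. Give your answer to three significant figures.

I ≈ 0.314 µA

Conductances: ΣG = 1/3.81 + 1/31.2 + 1/1.29 + 1/4.58 = 1.288 (1/kΩ).
R_b takes the fraction G_k/ΣG = 0.03205/1.288 = 0.02488, so I = 12.6 × 0.02488 = 0.3135 µA.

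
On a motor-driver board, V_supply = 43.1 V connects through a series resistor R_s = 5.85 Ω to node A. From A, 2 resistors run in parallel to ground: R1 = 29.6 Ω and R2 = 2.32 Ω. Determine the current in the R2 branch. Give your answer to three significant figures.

I ≈ 5.00 A

Combine the parallel branches: R_p = (1/29.6 + 1/2.32)⁻¹ = 2.151 Ω.
V_A = 43.1 × 2.151/8.001 = 11.59 V.
I(R2) = V_A / R2 = 11.59/2.32 = 4.995 A.
(Check via current divider: I_total = 5.387 A; share G_k/ΣG = 0.9273 → same result.)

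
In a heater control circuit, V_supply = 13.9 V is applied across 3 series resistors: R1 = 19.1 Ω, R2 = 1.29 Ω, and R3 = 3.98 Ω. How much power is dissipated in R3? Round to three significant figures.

The common current is I = 13.9/24.37 = 0.5704 A.
P(R3) = I²·R3 = (0.5704)² × 3.98 = 1.295 W.

P ≈ 1.29 W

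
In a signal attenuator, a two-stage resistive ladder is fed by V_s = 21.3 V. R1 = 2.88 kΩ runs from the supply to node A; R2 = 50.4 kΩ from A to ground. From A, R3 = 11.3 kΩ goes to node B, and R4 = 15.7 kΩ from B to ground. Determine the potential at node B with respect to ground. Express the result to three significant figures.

V_B ≈ 10.6 V

The second stage (R3 + R4 = 27.00 kΩ) loads node A in parallel with R2.
Effective lower resistance at A: R2 ‖ 27.00 = 17.58 kΩ.
So V_A = 21.3 × 0.8592 = 18.30 V.
Then the unloaded second divider: V_B = V_A × R4/(R3+R4) = 18.30 × 0.5815 = 10.64 V.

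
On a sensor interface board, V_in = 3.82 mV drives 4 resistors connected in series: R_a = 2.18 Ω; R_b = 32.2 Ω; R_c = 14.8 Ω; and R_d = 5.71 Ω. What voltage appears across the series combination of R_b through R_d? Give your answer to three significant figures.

V ≈ 3.67 mV

ΣR = 2.18 + 32.2 + 14.8 + 5.71 = 54.89 Ω.
R_{R_b..R_d} = 32.2 + 14.8 + 5.71 = 52.71 Ω.
V = V_in · R/ΣR = 3.82 × 0.9603 = 3.668 mV.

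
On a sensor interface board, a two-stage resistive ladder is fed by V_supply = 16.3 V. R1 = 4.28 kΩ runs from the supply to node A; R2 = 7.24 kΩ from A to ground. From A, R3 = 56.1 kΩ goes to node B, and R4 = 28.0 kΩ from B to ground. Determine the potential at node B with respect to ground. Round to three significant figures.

Looking into the second stage from A: R3 + R4 = 84.10 kΩ appears in parallel with R2.
R2 ‖ (R3+R4) = 6.666 kΩ.
First divider: V_A = V_supply · 6.666/(4.28 + 6.666) = 9.927 V.
Then the unloaded second divider: V_B = V_A × R4/(R3+R4) = 9.927 × 0.3329 = 3.305 V.

V_B ≈ 3.30 V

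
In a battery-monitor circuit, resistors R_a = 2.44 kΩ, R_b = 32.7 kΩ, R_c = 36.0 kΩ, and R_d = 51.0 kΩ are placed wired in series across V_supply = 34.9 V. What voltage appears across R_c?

V ≈ 10.3 V

ΣR = 2.44 + 32.7 + 36.0 + 51.0 = 122.1 kΩ.
By the voltage-divider rule, V = 34.9 × 36.00/122.1 = 10.29 V.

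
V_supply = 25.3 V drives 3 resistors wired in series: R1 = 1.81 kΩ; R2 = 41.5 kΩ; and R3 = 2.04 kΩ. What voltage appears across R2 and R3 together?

V ≈ 24.3 V

Series total: ΣR = 1.81 + 41.5 + 2.04 = 45.35 kΩ.
R_{R2..R3} = 41.5 + 2.04 = 43.54 kΩ.
V = V_supply · R/ΣR = 25.3 × 0.9601 = 24.29 V.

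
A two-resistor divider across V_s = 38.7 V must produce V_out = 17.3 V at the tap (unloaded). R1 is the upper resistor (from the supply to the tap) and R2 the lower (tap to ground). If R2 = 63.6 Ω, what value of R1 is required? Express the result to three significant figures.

R1 ≈ 78.7 Ω

The divider ratio is R2/(R1+R2) = 17.3/38.7 = 0.4470.
Rearranging, R1 = R2·(1−k)/k = 63.6 × 1.237 = 78.67 Ω.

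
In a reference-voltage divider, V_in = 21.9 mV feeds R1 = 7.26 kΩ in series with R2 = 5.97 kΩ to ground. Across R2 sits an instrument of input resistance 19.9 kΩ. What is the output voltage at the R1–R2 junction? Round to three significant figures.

V_out ≈ 8.49 mV

R2 ‖ R_L = (5.97 × 19.9)/(5.97 + 19.9) = 4.592 kΩ.
Now apply the divider: V_out = 21.9 × 0.3875 = 8.485 mV.
(Unloaded it would be 9.88 mV; the load pulls it down.)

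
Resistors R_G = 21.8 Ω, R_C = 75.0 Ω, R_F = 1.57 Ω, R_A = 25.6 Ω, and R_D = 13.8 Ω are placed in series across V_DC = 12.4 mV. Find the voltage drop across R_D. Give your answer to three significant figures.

Total series resistance ΣR = 21.8 + 75.0 + 1.57 + 25.6 + 13.8 = 137.8 Ω.
By the voltage-divider rule, V = 12.4 × 13.80/137.8 = 1.242 mV.

V ≈ 1.24 mV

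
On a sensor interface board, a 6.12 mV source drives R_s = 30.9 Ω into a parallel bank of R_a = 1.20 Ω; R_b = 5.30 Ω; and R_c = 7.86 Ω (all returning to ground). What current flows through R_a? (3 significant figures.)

Combine the parallel branches: R_p = (1/1.20 + 1/5.30 + 1/7.86)⁻¹ = 0.8701 Ω.
Node voltage V_A = V_DC · R_p/(R_s + R_p) = 6.12 × 0.02739 = 0.1676 mV.
Branch current I = V_A/R_a = 0.1676/1.20 = 0.1397 mA.

I ≈ 0.140 mA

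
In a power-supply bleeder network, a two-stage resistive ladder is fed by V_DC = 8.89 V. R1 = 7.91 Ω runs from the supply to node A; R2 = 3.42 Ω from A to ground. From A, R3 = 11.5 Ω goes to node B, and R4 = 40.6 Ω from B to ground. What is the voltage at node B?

The second stage (R3 + R4 = 52.10 Ω) loads node A in parallel with R2.
R2 ‖ (R3+R4) = 3.209 Ω.
First divider: V_A = V_DC · 3.209/(7.91 + 3.209) = 2.566 V.
V_B = V_A × 0.7793 = 2.000 V.

V_B ≈ 2.00 V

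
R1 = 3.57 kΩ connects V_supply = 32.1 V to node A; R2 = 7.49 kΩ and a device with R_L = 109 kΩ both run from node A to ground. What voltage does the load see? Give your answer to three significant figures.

The load sits in parallel with R2, giving an effective lower resistance R2' = R2·R_L/(R2+R_L) = 7.008 kΩ.
Now apply the divider: V_out = 32.1 × 0.6625 = 21.27 V.

V_out ≈ 21.3 V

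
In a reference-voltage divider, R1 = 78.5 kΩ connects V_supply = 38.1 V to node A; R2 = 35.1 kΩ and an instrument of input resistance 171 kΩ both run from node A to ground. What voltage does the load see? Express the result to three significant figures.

First combine the lower leg with the load: R2 ‖ R_L = 29.12 kΩ.
Voltage divider with the loaded lower leg: V_out = 38.1 × 29.12/(78.5 + 29.12) = 38.1 × 0.2706 = 10.31 V.

V_out ≈ 10.3 V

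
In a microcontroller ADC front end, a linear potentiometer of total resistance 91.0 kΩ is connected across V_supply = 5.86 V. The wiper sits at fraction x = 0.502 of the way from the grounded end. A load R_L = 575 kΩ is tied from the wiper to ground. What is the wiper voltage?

V_out ≈ 2.83 V

The pot divides into 45.32 kΩ above the wiper and 45.68 kΩ below.
Lower segment in parallel with the load: 45.68 ‖ 575 = 42.32 kΩ.
Loaded-divider output: V_out = 5.86 × 0.4829 = 2.830 V.
(Unloaded: V_out = x·V_supply = 2.94 V.)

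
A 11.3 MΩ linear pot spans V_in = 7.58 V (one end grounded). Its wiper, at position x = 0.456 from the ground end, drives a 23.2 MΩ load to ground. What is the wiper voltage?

Split the track: R_lower = x·R_p = 5.153 MΩ, R_upper = (1−x)·R_p = 6.147 MΩ.
R_L loads the lower segment: effective lower R = 4.216 MΩ.
Loaded-divider output: V_out = 7.58 × 0.4068 = 3.084 V.
(Unloaded: V_out = x·V_in = 3.46 V.)

V_out ≈ 3.08 V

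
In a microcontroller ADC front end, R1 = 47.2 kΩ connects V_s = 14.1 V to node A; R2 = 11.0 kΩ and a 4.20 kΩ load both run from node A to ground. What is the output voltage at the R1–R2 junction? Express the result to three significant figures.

First combine the lower leg with the load: R2 ‖ R_L = 3.039 kΩ.
Voltage divider with the loaded lower leg: V_out = 14.1 × 3.039/(47.2 + 3.039) = 14.1 × 0.06050 = 0.8530 V.
(Unloaded it would be 2.66 V; the load pulls it down.)

V_out ≈ 0.853 V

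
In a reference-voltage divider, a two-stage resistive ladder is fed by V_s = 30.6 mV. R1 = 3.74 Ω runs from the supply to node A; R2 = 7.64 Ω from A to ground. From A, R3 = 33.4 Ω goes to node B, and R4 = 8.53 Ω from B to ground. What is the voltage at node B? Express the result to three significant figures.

Node A sees R2 in parallel with the series input of stage 2, R3 + R4 = 41.93 Ω.
Effective lower resistance at A: R2 ‖ 41.93 = 6.462 Ω.
V_A = 30.6 × 6.462/(3.74 + 6.462) = 19.38 mV.
Then the unloaded second divider: V_B = V_A × R4/(R3+R4) = 19.38 × 0.2034 = 3.943 mV.

V_B ≈ 3.94 mV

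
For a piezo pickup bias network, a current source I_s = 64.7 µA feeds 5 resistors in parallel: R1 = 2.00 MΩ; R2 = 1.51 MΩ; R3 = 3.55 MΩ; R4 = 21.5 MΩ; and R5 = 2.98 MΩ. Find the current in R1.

Conductances: ΣG = 1/2.00 + 1/1.51 + 1/3.55 + 1/21.5 + 1/2.98 = 1.826 (1/MΩ).
R1 takes the fraction G_k/ΣG = 0.5000/1.826 = 0.2738, so I = 64.7 × 0.2738 = 17.72 µA.

I ≈ 17.7 µA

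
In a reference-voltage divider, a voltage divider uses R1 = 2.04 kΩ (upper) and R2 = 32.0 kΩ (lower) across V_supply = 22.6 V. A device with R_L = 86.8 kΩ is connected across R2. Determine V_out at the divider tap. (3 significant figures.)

V_out ≈ 20.8 V

First combine the lower leg with the load: R2 ‖ R_L = 23.38 kΩ.
Now apply the divider: V_out = 22.6 × 0.9197 = 20.79 V.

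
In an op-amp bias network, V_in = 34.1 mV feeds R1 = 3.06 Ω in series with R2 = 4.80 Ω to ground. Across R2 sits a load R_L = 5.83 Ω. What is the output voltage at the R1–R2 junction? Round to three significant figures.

V_out ≈ 15.8 mV

The load sits in parallel with R2, giving an effective lower resistance R2' = R2·R_L/(R2+R_L) = 2.633 Ω.
Voltage divider with the loaded lower leg: V_out = 34.1 × 2.633/(3.06 + 2.633) = 34.1 × 0.4625 = 15.77 mV.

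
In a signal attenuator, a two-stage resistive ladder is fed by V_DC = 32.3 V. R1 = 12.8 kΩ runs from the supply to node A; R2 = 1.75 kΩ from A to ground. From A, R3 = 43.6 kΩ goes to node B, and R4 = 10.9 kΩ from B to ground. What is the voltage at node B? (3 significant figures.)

V_B ≈ 0.756 V

Node A sees R2 in parallel with the series input of stage 2, R3 + R4 = 54.50 kΩ.
R2 ‖ (R3+R4) = 1.696 kΩ.
So V_A = 32.3 × 0.1170 = 3.778 V.
Then the unloaded second divider: V_B = V_A × R4/(R3+R4) = 3.778 × 0.2000 = 0.7556 V.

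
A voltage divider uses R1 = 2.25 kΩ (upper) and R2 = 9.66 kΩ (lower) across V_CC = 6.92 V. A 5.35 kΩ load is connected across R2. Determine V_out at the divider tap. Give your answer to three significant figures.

First combine the lower leg with the load: R2 ‖ R_L = 3.443 kΩ.
Now apply the divider: V_out = 6.92 × 0.6048 = 4.185 V.

V_out ≈ 4.19 V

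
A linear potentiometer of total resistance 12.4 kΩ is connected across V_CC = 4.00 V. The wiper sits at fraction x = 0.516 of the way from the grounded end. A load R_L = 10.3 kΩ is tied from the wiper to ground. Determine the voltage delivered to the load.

The pot divides into 6.002 kΩ above the wiper and 6.398 kΩ below.
Lower segment in parallel with the load: 6.398 ‖ 10.3 = 3.947 kΩ.
V_out = 4.00 × 3.947/(6.002 + 3.947) = 1.587 V.
(Unloaded: V_out = x·V_CC = 2.06 V.)

V_out ≈ 1.59 V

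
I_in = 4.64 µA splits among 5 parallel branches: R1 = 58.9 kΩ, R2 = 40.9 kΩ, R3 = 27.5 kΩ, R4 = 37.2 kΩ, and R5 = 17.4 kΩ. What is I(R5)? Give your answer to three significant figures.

Conductances: ΣG = 1/58.9 + 1/40.9 + 1/27.5 + 1/37.2 + 1/17.4 = 0.1621 (1/kΩ).
Current divider: I(R5) = I_in · G_k/ΣG = 4.64 × (0.05747/0.1621) = 4.64 × 0.3544 = 1.645 µA.

I ≈ 1.64 µA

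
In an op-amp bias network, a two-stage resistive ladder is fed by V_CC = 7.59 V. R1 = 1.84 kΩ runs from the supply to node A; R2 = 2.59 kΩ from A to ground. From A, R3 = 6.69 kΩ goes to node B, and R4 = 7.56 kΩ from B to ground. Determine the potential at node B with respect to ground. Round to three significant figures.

V_B ≈ 2.19 V

The second stage (R3 + R4 = 14.25 kΩ) loads node A in parallel with R2.
R2 ‖ (R3+R4) = 2.192 kΩ.
So V_A = 7.59 × 0.5436 = 4.126 V.
Then the unloaded second divider: V_B = V_A × R4/(R3+R4) = 4.126 × 0.5305 = 2.189 V.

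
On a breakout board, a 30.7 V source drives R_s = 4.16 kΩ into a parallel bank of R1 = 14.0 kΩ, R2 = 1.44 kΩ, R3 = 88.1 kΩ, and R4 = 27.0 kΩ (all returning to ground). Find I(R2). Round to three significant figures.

I ≈ 4.86 mA

Equivalent of the parallel group: R_p = 1.228 kΩ.
Node voltage V_A = V_CC · R_p/(R_s + R_p) = 30.7 × 0.2279 = 6.997 V.
I(R2) = V_A / R2 = 6.997/1.44 = 4.859 mA.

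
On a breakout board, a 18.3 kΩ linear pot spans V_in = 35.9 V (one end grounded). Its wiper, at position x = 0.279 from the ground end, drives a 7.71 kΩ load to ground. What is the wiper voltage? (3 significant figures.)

V_out ≈ 6.78 V

Lower segment x·R_p = 5.106 kΩ; upper segment (1−x)·R_p = 13.19 kΩ.
Lower segment in parallel with the load: 5.106 ‖ 7.71 = 3.072 kΩ.
Then V_out = V_in · 3.072/(13.19 + 3.072) = 6.779 V.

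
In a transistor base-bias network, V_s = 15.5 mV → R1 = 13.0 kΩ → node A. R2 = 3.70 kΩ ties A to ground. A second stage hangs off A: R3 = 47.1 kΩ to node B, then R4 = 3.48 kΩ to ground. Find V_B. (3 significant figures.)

Looking into the second stage from A: R3 + R4 = 50.58 kΩ appears in parallel with R2.
R2 ‖ (R3+R4) = 3.448 kΩ.
First divider: V_A = V_s · 3.448/(13.0 + 3.448) = 3.249 mV.
Then the unloaded second divider: V_B = V_A × R4/(R3+R4) = 3.249 × 0.06880 = 0.2235 mV.

V_B ≈ 0.224 mV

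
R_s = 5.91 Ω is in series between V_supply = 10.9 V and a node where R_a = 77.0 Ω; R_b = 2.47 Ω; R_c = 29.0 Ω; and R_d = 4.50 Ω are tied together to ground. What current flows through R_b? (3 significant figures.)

I ≈ 0.885 A

Combine the parallel branches: R_p = (1/77.0 + 1/2.47 + 1/29.0 + 1/4.50)⁻¹ = 1.482 Ω.
V_A by voltage divider: V_A = 10.9 × 1.482/(5.91 + 1.482) = 2.186 V.
I(R_b) = V_A / R_b = 2.186/2.47 = 0.8850 A.
(Equivalently: I_total = 1.474 A, then current-divider fraction G_k/ΣG = 0.6002.)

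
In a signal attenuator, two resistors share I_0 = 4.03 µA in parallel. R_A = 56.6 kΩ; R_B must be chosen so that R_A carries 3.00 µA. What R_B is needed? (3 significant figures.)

The fraction through R_A equals R_B/(R_A+R_B).
With f = 0.7444, R_B = R_A · f/(1−f) = 56.6 × 2.913 = 164.9 kΩ.

R_B ≈ 165 kΩ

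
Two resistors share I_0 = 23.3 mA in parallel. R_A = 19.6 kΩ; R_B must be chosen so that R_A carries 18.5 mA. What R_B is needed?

The fraction through R_A equals R_B/(R_A+R_B).
18.5/23.3 = R_B/(R_A + R_B) → R_B = R_A · (0.7940)/(1 − 0.7940) = 19.6 × 3.854 = 75.54 kΩ.

R_B ≈ 75.5 kΩ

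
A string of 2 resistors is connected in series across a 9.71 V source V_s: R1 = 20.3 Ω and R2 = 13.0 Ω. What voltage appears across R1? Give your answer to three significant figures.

V ≈ 5.92 V

Series total: ΣR = 20.3 + 13.0 = 33.30 Ω.
By the voltage-divider rule, V = 9.71 × 20.30/33.30 = 5.919 V.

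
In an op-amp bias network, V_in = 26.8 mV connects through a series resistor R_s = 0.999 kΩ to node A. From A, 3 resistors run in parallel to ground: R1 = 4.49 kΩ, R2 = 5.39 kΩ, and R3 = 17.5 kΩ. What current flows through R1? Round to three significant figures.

I ≈ 4.07 µA

Parallel bank: R_p = 1/(1/4.49 + 1/5.39 + 1/17.5) = 2.149 kΩ.
V_A by voltage divider: V_A = 26.8 × 2.149/(0.999 + 2.149) = 18.29 mV.
Branch current I = V_A/R1 = 18.29/4.49 = 4.074 µA.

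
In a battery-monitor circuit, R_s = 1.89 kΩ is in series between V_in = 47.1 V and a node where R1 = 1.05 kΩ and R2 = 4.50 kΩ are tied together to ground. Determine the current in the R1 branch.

I ≈ 13.9 mA

Combine the parallel branches: R_p = (1/1.05 + 1/4.50)⁻¹ = 0.8514 kΩ.
V_A = 47.1 × 0.8514/2.741 = 14.63 V.
Branch current I = V_A/R1 = 14.63/1.05 = 13.93 mA.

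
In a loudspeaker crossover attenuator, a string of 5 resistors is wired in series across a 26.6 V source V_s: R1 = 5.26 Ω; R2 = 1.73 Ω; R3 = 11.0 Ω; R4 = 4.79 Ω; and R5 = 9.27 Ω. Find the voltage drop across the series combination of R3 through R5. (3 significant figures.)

V ≈ 20.8 V

Series total: ΣR = 5.26 + 1.73 + 11.0 + 4.79 + 9.27 = 32.05 Ω.
R_{R3..R5} = 11.0 + 4.79 + 9.27 = 25.06 Ω.
Voltage divider: V = V_s · (25.06 / 32.05) = 26.6 × 0.7819 = 20.80 V.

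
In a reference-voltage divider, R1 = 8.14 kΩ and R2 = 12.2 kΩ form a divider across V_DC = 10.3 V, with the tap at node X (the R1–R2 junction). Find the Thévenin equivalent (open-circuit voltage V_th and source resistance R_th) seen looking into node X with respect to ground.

V_th ≈ 6.18 V, R_th ≈ 4.88 kΩ

Open-circuit (no load on X): V_th = V_DC · R2/(R1 + R2) = 10.3 × 12.2/(8.140 + 12.2) = 6.178 V.
With V_DC suppressed (replaced by a short), R_th = R1 ‖ R2 = (8.140 × 12.2)/(8.140 + 12.2) = 4.882 kΩ.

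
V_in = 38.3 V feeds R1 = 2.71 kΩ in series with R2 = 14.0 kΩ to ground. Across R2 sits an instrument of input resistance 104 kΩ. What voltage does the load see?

V_out ≈ 31.4 V

R2 ‖ R_L = (14.0 × 104)/(14.0 + 104) = 12.34 kΩ.
Voltage divider with the loaded lower leg: V_out = 38.3 × 12.34/(2.71 + 12.34) = 38.3 × 0.8199 = 31.40 V.
(Unloaded it would be 32.1 V; the load pulls it down.)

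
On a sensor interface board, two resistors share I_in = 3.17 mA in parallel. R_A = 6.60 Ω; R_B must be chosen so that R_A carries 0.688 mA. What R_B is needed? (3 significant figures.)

R_B ≈ 1.83 Ω

The fraction through R_A equals R_B/(R_A+R_B).
0.688/3.17 = R_B/(R_A + R_B) → R_B = R_A · (0.2170)/(1 − 0.2170) = 6.60 × 0.2772 = 1.829 Ω.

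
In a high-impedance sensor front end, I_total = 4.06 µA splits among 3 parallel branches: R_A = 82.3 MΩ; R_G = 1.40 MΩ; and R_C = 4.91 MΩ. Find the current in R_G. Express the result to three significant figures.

I ≈ 3.12 µA

Total conductance ΣG = 1/82.3 + 1/1.40 + 1/4.91 = 0.9301 (units of 1/MΩ).
Current divider: I(R_G) = I_total · G_k/ΣG = 4.06 × (0.7143/0.9301) = 4.06 × 0.7680 = 3.118 µA.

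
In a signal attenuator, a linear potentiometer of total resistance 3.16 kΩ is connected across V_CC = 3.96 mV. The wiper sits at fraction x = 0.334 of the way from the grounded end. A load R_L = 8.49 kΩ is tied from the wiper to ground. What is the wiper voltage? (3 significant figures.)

The pot divides into 2.105 kΩ above the wiper and 1.055 kΩ below.
R_L loads the lower segment: effective lower R = 0.9387 kΩ.
Loaded-divider output: V_out = 3.96 × 0.3085 = 1.222 mV.
(Unloaded: V_out = x·V_CC = 1.32 mV.)

V_out ≈ 1.22 mV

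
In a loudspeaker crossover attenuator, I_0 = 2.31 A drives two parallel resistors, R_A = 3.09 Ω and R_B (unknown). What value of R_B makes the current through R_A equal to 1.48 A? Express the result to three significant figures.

R_B ≈ 5.51 Ω

Two-branch current divider: I_A = I_0 · R_B/(R_A + R_B).
1.48/2.31 = R_B/(R_A + R_B) → R_B = R_A · (0.6407)/(1 − 0.6407) = 3.09 × 1.783 = 5.510 Ω.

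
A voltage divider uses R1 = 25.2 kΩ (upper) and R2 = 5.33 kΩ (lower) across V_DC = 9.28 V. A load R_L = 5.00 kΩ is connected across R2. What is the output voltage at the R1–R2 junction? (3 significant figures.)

First combine the lower leg with the load: R2 ‖ R_L = 2.580 kΩ.
Voltage divider with the loaded lower leg: V_out = 9.28 × 2.580/(25.2 + 2.580) = 9.28 × 0.09287 = 0.8618 V.
(Unloaded it would be 1.62 V; the load pulls it down.)

V_out ≈ 0.862 V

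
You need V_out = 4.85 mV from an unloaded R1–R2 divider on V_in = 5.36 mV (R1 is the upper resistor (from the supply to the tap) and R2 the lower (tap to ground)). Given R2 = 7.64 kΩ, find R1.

Required fraction k = V_out/V_in = 0.9049.
R1 = R2·(1/k − 1) = 7.64 × 0.1052 = 0.8034 kΩ.

R1 ≈ 0.803 kΩ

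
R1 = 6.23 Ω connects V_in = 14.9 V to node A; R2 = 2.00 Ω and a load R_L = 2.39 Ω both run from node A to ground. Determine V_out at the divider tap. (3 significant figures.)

R2 ‖ R_L = (2.00 × 2.39)/(2.00 + 2.39) = 1.089 Ω.
Voltage divider with the loaded lower leg: V_out = 14.9 × 1.089/(6.23 + 1.089) = 14.9 × 0.1488 = 2.217 V.

V_out ≈ 2.22 V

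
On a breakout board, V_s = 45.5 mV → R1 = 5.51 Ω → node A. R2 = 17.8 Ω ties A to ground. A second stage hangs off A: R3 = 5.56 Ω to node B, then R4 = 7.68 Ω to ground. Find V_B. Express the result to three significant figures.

V_B ≈ 15.3 mV

The second stage (R3 + R4 = 13.24 Ω) loads node A in parallel with R2.
Effective lower resistance at A: R2 ‖ 13.24 = 7.593 Ω.
So V_A = 45.5 × 0.5795 = 26.37 mV.
V_B = V_A × 0.5801 = 15.29 mV.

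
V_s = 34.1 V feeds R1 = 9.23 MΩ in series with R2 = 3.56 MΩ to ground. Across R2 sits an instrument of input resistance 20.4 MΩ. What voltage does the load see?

V_out ≈ 8.43 V

The load sits in parallel with R2, giving an effective lower resistance R2' = R2·R_L/(R2+R_L) = 3.031 MΩ.
Then V_out = V_s · R2'/(R1 + R2') = 34.1 × 3.031/12.26 = 8.430 V.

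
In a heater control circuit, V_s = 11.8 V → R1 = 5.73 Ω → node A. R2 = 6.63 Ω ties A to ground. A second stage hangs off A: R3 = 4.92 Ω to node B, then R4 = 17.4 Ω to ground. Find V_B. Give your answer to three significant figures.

Node A sees R2 in parallel with the series input of stage 2, R3 + R4 = 22.32 Ω.
R2 ‖ (R3+R4) = 5.112 Ω.
First divider: V_A = V_s · 5.112/(5.73 + 5.112) = 5.563 V.
Then the unloaded second divider: V_B = V_A × R4/(R3+R4) = 5.563 × 0.7796 = 4.337 V.

V_B ≈ 4.34 V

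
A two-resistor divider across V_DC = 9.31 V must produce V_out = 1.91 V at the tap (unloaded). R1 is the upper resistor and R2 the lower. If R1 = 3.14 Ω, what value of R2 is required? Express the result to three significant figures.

The divider ratio is R2/(R1+R2) = 1.91/9.31 = 0.2052.
So R2 = R1 · V_out/(V_DC − V_out) = 3.14 × 1.91/(9.31 − 1.91) = 3.14 × 0.2581 = 0.8105 Ω.

R2 ≈ 0.810 Ω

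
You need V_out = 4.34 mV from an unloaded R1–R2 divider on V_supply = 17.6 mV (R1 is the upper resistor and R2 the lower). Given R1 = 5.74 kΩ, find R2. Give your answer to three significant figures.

The divider ratio is R2/(R1+R2) = 4.34/17.6 = 0.2466.
So R2 = R1 · V_out/(V_supply − V_out) = 5.74 × 4.34/(17.6 − 4.34) = 5.74 × 0.3273 = 1.879 kΩ.

R2 ≈ 1.88 kΩ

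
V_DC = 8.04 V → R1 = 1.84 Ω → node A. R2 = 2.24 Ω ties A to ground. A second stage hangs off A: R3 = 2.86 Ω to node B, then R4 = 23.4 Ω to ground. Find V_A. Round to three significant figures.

Node A sees R2 in parallel with the series input of stage 2, R3 + R4 = 26.26 Ω.
Effective lower resistance at A: R2 ‖ 26.26 = 2.064 Ω.
So V_A = 8.04 × 0.5287 = 4.251 V.

V_A ≈ 4.25 V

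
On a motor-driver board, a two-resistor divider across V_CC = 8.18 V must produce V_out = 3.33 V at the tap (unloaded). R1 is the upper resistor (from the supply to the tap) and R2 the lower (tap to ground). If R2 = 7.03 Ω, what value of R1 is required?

Required fraction k = V_out/V_CC = 0.4071.
Rearranging, R1 = R2·(1−k)/k = 7.03 × 1.456 = 10.24 Ω.

R1 ≈ 10.2 Ω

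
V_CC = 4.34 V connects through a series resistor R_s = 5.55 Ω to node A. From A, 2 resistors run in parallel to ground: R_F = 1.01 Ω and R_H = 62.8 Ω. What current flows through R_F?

Combine the parallel branches: R_p = (1/1.01 + 1/62.8)⁻¹ = 0.9940 Ω.
V_A by voltage divider: V_A = 4.34 × 0.9940/(5.55 + 0.9940) = 0.6592 V.
Branch current I = V_A/R_F = 0.6592/1.01 = 0.6527 A.

I ≈ 0.653 A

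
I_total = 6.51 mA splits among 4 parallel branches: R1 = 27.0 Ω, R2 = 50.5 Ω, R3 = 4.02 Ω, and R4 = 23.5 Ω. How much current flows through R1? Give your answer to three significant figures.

I ≈ 0.693 mA

ΣG = 1/27.0 + 1/50.5 + 1/4.02 + 1/23.5 = 0.3481.
R1 takes the fraction G_k/ΣG = 0.03704/0.3481 = 0.1064, so I = 6.51 × 0.1064 = 0.6926 mA.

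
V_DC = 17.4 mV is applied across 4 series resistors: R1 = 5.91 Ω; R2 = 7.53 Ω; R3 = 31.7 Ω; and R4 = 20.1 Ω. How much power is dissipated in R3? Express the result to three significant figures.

P ≈ 2.25 µW

Series current I = V_DC/ΣR = 17.4/65.24 = 0.2667 mA.
P(R3) = I²·R3 = (0.2667)² × 31.7 = 2.255 µW.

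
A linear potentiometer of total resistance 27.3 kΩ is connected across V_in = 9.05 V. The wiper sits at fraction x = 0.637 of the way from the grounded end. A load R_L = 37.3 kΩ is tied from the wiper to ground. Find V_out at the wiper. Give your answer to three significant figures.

V_out ≈ 4.93 V

The pot divides into 9.910 kΩ above the wiper and 17.39 kΩ below.
Lower segment in parallel with the load: 17.39 ‖ 37.3 = 11.86 kΩ.
Then V_out = V_in · 11.86/(9.910 + 11.86) = 4.930 V.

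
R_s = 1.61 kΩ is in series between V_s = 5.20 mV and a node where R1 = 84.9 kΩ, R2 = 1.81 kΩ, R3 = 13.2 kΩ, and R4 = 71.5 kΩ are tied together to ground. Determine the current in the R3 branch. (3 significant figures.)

I ≈ 0.192 µA

Equivalent of the parallel group: R_p = 1.529 kΩ.
V_A by voltage divider: V_A = 5.20 × 1.529/(1.61 + 1.529) = 2.533 mV.
Branch current I = V_A/R3 = 2.533/13.2 = 0.1919 µA.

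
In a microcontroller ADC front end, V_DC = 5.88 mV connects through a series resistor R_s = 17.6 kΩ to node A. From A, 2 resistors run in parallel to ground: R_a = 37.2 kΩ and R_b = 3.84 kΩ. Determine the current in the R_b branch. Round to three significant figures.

Combine the parallel branches: R_p = (1/37.2 + 1/3.84)⁻¹ = 3.481 kΩ.
Node voltage V_A = V_DC · R_p/(R_s + R_p) = 5.88 × 0.1651 = 0.9709 mV.
Branch current I = V_A/R_b = 0.9709/3.84 = 0.2528 µA.
(Check via current divider: I_total = 0.2789 µA; share G_k/ΣG = 0.9064 → same result.)

I ≈ 0.253 µA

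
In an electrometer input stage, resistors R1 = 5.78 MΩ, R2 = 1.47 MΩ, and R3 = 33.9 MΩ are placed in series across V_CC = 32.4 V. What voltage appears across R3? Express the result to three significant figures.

Total series resistance ΣR = 5.78 + 1.47 + 33.9 = 41.15 MΩ.
By the voltage-divider rule, V = 32.4 × 33.90/41.15 = 26.69 V.

V ≈ 26.7 V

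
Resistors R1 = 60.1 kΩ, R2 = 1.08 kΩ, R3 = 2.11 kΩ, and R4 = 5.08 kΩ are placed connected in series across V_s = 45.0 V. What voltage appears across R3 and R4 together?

Total series resistance ΣR = 60.1 + 1.08 + 2.11 + 5.08 = 68.37 kΩ.
R_{R3..R4} = 2.11 + 5.08 = 7.190 kΩ.
Voltage divider: V = V_s · (7.190 / 68.37) = 45.0 × 0.1052 = 4.732 V.

V ≈ 4.73 V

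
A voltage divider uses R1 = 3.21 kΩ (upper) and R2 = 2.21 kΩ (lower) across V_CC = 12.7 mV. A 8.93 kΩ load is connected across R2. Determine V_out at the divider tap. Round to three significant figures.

The load sits in parallel with R2, giving an effective lower resistance R2' = R2·R_L/(R2+R_L) = 1.772 kΩ.
Voltage divider with the loaded lower leg: V_out = 12.7 × 1.772/(3.21 + 1.772) = 12.7 × 0.3556 = 4.516 mV.

V_out ≈ 4.52 mV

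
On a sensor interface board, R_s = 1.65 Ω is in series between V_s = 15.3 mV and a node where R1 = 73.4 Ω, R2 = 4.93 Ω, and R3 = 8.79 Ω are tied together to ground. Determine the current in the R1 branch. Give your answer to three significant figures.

Parallel bank: R_p = 1/(1/73.4 + 1/4.93 + 1/8.79) = 3.028 Ω.
V_A = 15.3 × 3.028/4.678 = 9.904 mV.
Branch current I = V_A/R1 = 9.904/73.4 = 0.1349 mA.

I ≈ 0.135 mA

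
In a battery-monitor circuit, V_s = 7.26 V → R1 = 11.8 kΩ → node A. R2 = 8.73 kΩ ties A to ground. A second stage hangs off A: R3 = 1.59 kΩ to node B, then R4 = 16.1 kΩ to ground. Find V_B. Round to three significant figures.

Looking into the second stage from A: R3 + R4 = 17.69 kΩ appears in parallel with R2.
R2 ‖ (R3+R4) = 5.845 kΩ.
V_A = 7.26 × 5.845/(11.8 + 5.845) = 2.405 V.
Stage 2 is unloaded, so V_B = V_A · R4/(R3+R4) = 2.405 × 16.1/17.69 = 2.189 V.

V_B ≈ 2.19 V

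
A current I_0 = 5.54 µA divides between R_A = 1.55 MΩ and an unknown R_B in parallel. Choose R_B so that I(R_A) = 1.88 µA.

The fraction through R_A equals R_B/(R_A+R_B).
1.88/5.54 = R_B/(R_A + R_B) → R_B = R_A · (0.3394)/(1 − 0.3394) = 1.55 × 0.5137 = 0.7962 MΩ.

R_B ≈ 0.796 MΩ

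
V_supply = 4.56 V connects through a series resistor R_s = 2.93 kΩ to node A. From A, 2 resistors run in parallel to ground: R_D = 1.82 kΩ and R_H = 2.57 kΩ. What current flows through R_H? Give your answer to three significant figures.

Parallel bank: R_p = 1/(1/1.82 + 1/2.57) = 1.065 kΩ.
Node voltage V_A = V_supply · R_p/(R_s + R_p) = 4.56 × 0.2667 = 1.216 V.
Branch current I = V_A/R_H = 1.216/2.57 = 0.4732 mA.

I ≈ 0.473 mA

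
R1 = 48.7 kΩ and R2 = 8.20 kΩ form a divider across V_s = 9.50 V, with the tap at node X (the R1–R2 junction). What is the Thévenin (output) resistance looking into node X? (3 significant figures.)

Zeroing V_s shorts the top of R1 to ground, so R_th = R1 ‖ R2 = 7.018 kΩ.

R_th ≈ 7.02 kΩ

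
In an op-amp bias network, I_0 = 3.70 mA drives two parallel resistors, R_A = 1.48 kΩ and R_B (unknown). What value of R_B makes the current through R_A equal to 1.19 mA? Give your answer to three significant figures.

R_B ≈ 0.702 kΩ

The fraction through R_A equals R_B/(R_A+R_B).
With f = 0.3216, R_B = R_A · f/(1−f) = 1.48 × 0.4741 = 0.7017 kΩ.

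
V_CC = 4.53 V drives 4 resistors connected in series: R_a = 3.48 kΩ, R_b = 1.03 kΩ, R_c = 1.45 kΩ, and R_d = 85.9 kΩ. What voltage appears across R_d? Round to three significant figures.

Total series resistance ΣR = 3.48 + 1.03 + 1.45 + 85.9 = 91.86 kΩ.
V = V_CC · R/ΣR = 4.53 × 0.9351 = 4.236 V.

V ≈ 4.24 V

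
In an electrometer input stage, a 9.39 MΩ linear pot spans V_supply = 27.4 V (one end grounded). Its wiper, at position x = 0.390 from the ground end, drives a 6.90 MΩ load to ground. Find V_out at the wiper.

Lower segment x·R_p = 3.662 MΩ; upper segment (1−x)·R_p = 5.728 MΩ.
Lower segment in parallel with the load: 3.662 ‖ 6.90 = 2.392 MΩ.
V_out = 27.4 × 2.392/(5.728 + 2.392) = 8.073 V.

V_out ≈ 8.07 V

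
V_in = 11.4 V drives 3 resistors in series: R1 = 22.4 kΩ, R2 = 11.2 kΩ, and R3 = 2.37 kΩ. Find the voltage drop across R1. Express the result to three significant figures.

Total series resistance ΣR = 22.4 + 11.2 + 2.37 = 35.97 kΩ.
By the voltage-divider rule, V = 11.4 × 22.40/35.97 = 7.099 V.

V ≈ 7.10 V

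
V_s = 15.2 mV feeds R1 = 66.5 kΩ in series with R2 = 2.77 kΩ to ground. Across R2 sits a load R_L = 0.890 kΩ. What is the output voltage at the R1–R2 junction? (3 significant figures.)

R2 ‖ R_L = (2.77 × 0.890)/(2.77 + 0.890) = 0.6736 kΩ.
Now apply the divider: V_out = 15.2 × 0.01003 = 0.1524 mV.
(Unloaded it would be 0.608 mV; the load pulls it down.)

V_out ≈ 0.152 mV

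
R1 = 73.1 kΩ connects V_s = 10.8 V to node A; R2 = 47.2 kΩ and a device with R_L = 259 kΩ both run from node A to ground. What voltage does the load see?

The load sits in parallel with R2, giving an effective lower resistance R2' = R2·R_L/(R2+R_L) = 39.92 kΩ.
Now apply the divider: V_out = 10.8 × 0.3532 = 3.815 V.
(Unloaded it would be 4.24 V; the load pulls it down.)

V_out ≈ 3.81 V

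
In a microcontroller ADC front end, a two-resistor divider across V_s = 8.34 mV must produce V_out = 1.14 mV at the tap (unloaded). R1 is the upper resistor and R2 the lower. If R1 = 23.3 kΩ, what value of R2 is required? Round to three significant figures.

R2 ≈ 3.69 kΩ

V_out/V_s = R2/(R1+R2) = 0.1367.
R2 = R1 · 0.1367/(1 − 0.1367) = 3.689 kΩ.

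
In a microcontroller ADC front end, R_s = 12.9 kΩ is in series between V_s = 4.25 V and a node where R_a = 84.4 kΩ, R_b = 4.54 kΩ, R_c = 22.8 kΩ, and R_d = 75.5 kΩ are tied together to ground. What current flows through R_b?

I ≈ 0.198 mA

Combine the parallel branches: R_p = (1/84.4 + 1/4.54 + 1/22.8 + 1/75.5)⁻¹ = 3.458 kΩ.
V_A = 4.25 × 3.458/16.36 = 0.8983 V.
Branch current I = V_A/R_b = 0.8983/4.54 = 0.1979 mA.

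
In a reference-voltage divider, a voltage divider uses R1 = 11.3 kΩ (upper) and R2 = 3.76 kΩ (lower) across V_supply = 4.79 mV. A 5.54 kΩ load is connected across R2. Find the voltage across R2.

V_out ≈ 0.792 mV

The load sits in parallel with R2, giving an effective lower resistance R2' = R2·R_L/(R2+R_L) = 2.240 kΩ.
Voltage divider with the loaded lower leg: V_out = 4.79 × 2.240/(11.3 + 2.240) = 4.79 × 0.1654 = 0.7924 mV.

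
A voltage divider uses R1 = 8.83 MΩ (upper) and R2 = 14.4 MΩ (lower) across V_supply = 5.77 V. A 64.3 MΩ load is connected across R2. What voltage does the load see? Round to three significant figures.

R2 ‖ R_L = (14.4 × 64.3)/(14.4 + 64.3) = 11.77 MΩ.
Voltage divider with the loaded lower leg: V_out = 5.77 × 11.77/(8.83 + 11.77) = 5.77 × 0.5713 = 3.296 V.

V_out ≈ 3.30 V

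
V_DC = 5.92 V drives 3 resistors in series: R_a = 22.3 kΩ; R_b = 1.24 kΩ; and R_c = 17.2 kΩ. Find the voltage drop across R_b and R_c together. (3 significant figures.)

V ≈ 2.68 V

ΣR = 22.3 + 1.24 + 17.2 = 40.74 kΩ.
R_{R_b..R_c} = 1.24 + 17.2 = 18.44 kΩ.
V = V_DC · R/ΣR = 5.92 × 0.4526 = 2.680 V.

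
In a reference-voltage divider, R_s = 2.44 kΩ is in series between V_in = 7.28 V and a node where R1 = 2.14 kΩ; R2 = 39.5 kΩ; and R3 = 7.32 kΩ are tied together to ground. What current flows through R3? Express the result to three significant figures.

I ≈ 0.392 mA

Combine the parallel branches: R_p = (1/2.14 + 1/39.5 + 1/7.32)⁻¹ = 1.589 kΩ.
Node voltage V_A = V_in · R_p/(R_s + R_p) = 7.28 × 0.3944 = 2.871 V.
Branch current I = V_A/R3 = 2.871/7.32 = 0.3923 mA.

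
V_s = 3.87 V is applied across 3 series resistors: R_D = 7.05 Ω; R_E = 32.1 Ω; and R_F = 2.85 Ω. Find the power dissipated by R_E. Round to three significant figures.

P ≈ 0.273 W

The common current is I = 3.87/42.00 = 0.09214 A.
P(R_E) = I²·R_E = (0.09214)² × 32.1 = 0.2725 W.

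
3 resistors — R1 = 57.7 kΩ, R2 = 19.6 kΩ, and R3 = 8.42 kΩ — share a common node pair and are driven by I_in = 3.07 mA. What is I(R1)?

I ≈ 0.284 mA

Conductances: ΣG = 1/57.7 + 1/19.6 + 1/8.42 = 0.1871 (1/kΩ).
Current divider: I(R1) = I_in · G_k/ΣG = 3.07 × (0.01733/0.1871) = 3.07 × 0.09262 = 0.2843 mA.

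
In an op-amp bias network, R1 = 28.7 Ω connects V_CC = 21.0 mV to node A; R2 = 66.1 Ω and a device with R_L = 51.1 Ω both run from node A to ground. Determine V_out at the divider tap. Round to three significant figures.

R2 ‖ R_L = (66.1 × 51.1)/(66.1 + 51.1) = 28.82 Ω.
Voltage divider with the loaded lower leg: V_out = 21.0 × 28.82/(28.7 + 28.82) = 21.0 × 0.5010 = 10.52 mV.

V_out ≈ 10.5 mV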